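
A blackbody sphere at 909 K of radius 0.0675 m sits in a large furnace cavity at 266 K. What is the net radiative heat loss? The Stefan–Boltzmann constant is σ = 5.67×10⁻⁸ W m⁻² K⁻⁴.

A = 4πr² = 4π × (0.0675)² = 0.0573 m².
Q = σA(T⁴ − T_s⁴). T⁴ − T_s⁴ = (909)⁴ − (266)⁴ = 6.83×10^11 − 5.01×10^9 = 6.78×10^11 K⁴.
Q = 5.67×10⁻⁸ × 0.0573 × 6.78×10^11 = 2200 W.

Q ≈ 2200 W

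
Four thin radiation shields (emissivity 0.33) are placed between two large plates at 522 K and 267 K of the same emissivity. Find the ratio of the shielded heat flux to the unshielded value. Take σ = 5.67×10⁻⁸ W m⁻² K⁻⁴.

ratio ≈ 0.200

With N identical shields there are N+1 = 5 gaps in series, each with the same radiative resistance, so the flux falls to 1/(N+1) of its unshielded value.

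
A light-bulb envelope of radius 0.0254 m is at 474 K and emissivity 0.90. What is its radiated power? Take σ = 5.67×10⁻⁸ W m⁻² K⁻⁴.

P ≈ 20.9 W

A = 4πr² = 4π × (0.0254)² = 8.11×10^-3 m².
P = εσAT⁴ = 0.90 × 5.67×10⁻⁸ × 8.11×10^-3 × (474)⁴ = 0.90 × 5.67×10⁻⁸ × 8.11×10^-3 × 5.05×10^10.
P = 20.9 W.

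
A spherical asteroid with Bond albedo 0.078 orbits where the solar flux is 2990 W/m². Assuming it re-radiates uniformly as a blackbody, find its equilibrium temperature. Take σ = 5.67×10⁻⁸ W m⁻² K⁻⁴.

T ≈ 332 K

Power absorbed = (1−a)S·πR²; power emitted = 4πR²σT⁴. Equating and cancelling πR²:
T = ((1−a)S / 4σ)^(1/4) = (2760 / (4 × 5.67×10⁻⁸))^(1/4) = (1.22×10^10)^(1/4).
T = 332 K.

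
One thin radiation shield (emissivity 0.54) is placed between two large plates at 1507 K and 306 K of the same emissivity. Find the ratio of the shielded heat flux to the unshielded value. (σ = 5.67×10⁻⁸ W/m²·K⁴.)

With N identical shields there are N+1 = 2 gaps in series, each with the same radiative resistance, so the flux falls to 1/(N+1) of its unshielded value.

ratio ≈ 0.500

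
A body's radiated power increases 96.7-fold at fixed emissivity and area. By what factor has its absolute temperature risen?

factor ≈ 3.14

P ∝ T⁴ ⇒ T ∝ P^(1/4), so T scales by (96.7)^(1/4) = 3.14.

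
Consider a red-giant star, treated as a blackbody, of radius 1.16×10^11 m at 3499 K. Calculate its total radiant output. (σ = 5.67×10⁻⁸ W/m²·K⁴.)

P ≈ 1.44×10^30 W

A = 4πr² = 4π × (1.16×10^11)² = 1.69×10^23 m².
P = σAT⁴ = 5.67×10⁻⁸ × 1.69×10^23 × (3499)⁴ = 5.67×10⁻⁸ × 1.69×10^23 × 1.50×10^14.
P = 1.44×10^30 W.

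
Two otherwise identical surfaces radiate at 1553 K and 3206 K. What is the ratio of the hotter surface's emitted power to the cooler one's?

ratio ≈ 18.2

P ∝ T⁴, so the ratio is (3206/1553)⁴ = (2.064)⁴ = 18.2.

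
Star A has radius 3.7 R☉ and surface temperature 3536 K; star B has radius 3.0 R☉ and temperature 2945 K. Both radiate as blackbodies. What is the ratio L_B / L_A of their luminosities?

L = 4πR²σT⁴ ∝ R²T⁴, so L_B/L_A = (3.0/3.7)² × (2945/3536)⁴ = 0.657 × 0.481 = 0.316.

L_B/L_A ≈ 0.316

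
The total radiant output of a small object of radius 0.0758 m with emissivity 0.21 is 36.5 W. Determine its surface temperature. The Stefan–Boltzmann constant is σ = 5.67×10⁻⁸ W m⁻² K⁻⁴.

T ≈ 454 K

A = 4πr² = 4π × (0.0758)² = 0.0722 m².
From P = εσAT⁴, T = (P / εσA)^(1/4) = (36.5 / (0.21 × 5.67×10⁻⁸ × 0.0722))^(1/4).
T = (4.25×10^10)^(1/4) = 454 K.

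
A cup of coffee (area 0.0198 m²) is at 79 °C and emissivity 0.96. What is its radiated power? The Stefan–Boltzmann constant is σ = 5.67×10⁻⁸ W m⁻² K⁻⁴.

79 °C = 352 K.
P = εσAT⁴ = 0.96 × 5.67×10⁻⁸ × 0.0198 × (352)⁴ = 0.96 × 5.67×10⁻⁸ × 0.0198 × 1.54×10^10.
P = 16.5 W.

P ≈ 16.5 W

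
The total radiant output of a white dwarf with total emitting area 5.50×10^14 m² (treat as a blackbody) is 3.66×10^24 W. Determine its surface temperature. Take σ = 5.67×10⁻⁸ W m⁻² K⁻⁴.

From P = σAT⁴, T = (P / σA)^(1/4) = (3.66×10^24 / (5.67×10⁻⁸ × 5.50×10^14))^(1/4).
T = (1.17×10^17)^(1/4) = 18500 K.

T ≈ 18500 K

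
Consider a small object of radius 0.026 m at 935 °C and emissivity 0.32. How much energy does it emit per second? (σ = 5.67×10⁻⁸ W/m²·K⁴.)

P ≈ 328 W

A = 4πr² = 4π × (0.026)² = 8.49×10^-3 m².
935 °C = 1208 K.
P = εσAT⁴ = 0.32 × 5.67×10⁻⁸ × 8.49×10^-3 × (1208)⁴ = 0.32 × 5.67×10⁻⁸ × 8.49×10^-3 × 2.13×10^12.
P = 328 W.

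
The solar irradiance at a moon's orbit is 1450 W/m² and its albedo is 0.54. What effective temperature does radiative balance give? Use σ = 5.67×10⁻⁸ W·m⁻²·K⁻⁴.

T ≈ 233 K

Power absorbed = (1−a)S·πR²; power emitted = 4πR²σT⁴. Equating and cancelling πR²:
T = ((1−a)S / 4σ)^(1/4) = (667 / (4 × 5.67×10⁻⁸))^(1/4) = (2.94×10^9)^(1/4).
T = 233 K.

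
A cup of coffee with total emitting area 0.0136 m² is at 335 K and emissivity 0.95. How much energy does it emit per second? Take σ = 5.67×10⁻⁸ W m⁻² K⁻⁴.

P = εσAT⁴ = 0.95 × 5.67×10⁻⁸ × 0.0136 × (335)⁴ = 0.95 × 5.67×10⁻⁸ × 0.0136 × 1.26×10^10.
P = 9.23 W.

P ≈ 9.23 W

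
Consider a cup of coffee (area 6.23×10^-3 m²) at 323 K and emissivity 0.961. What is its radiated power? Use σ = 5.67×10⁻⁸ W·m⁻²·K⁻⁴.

Stefan–Boltzmann: P = εσAT⁴ = 0.961 × 5.67×10⁻⁸ × 6.23×10^-3 × (323)⁴ = 0.961 × 5.67×10⁻⁸ × 6.23×10^-3 × 1.09×10^10.
P = 3.69 W.

P ≈ 3.69 W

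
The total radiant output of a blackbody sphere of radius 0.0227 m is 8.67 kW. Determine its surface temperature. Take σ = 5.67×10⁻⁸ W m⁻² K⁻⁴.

T ≈ 2200 K

A = 4πr² = 4π × (0.0227)² = 6.48×10^-3 m².
From P = σAT⁴, T = (P / σA)^(1/4) = (8670 / (5.67×10⁻⁸ × 6.48×10^-3))^(1/4).
T = (2.36×10^13)^(1/4) = 2200 K.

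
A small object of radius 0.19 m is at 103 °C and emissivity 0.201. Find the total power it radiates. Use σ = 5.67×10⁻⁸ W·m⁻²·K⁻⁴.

P ≈ 103 W

A = 4πr² = 4π × (0.19)² = 0.454 m².
103 °C = 376 K.
P = εσAT⁴ = 0.201 × 5.67×10⁻⁸ × 0.454 × (376)⁴ = 0.201 × 5.67×10⁻⁸ × 0.454 × 2.00×10^10.
P = 103 W.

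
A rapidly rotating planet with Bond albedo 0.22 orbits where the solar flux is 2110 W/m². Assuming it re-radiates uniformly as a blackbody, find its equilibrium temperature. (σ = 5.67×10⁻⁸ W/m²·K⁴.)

Power absorbed = (1−a)S·πR²; power emitted = 4πR²σT⁴. Equating and cancelling πR²:
T = ((1−a)S / 4σ)^(1/4) = (1650 / (4 × 5.67×10⁻⁸))^(1/4) = (7.26×10^9)^(1/4).
T = 292 K.

T ≈ 292 K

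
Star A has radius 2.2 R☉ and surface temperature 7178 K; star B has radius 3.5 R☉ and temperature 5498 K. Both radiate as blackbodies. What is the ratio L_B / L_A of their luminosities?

L = 4πR²σT⁴ ∝ R²T⁴, so L_B/L_A = (3.5/2.2)² × (5498/7178)⁴ = 2.53 × 0.344 = 0.871.

L_B/L_A ≈ 0.871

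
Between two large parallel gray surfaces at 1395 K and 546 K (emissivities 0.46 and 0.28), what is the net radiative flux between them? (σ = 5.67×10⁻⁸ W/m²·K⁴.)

For two large parallel gray plates, q = σ(T₁⁴ − T₂⁴) / (1/ε₁ + 1/ε₂ − 1).
1/ε₁ + 1/ε₂ − 1 = 1/0.46 + 1/0.28 − 1 = 4.745.
T₁⁴ − T₂⁴ = 3.79×10^12 − 8.89×10^10 = 3.70×10^12 K⁴.
q = 5.67×10⁻⁸ × 3.70×10^12 / 4.745 = 44200 W/m².

q ≈ 44200 W/m²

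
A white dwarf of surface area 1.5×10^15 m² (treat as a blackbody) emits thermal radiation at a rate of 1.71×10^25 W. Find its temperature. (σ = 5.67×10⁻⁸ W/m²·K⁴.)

T ≈ 21200 K

From P = σAT⁴, T = (P / σA)^(1/4) = (1.71×10^25 / (5.67×10⁻⁸ × 1.50×10^15))^(1/4).
T = (2.01×10^17)^(1/4) = 21200 K.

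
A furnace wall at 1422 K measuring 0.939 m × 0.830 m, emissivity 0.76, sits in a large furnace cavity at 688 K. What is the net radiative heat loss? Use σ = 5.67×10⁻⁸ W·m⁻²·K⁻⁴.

A = 0.939 × 0.830 = 0.779 m².
Q = εσA(T⁴ − T_s⁴). T⁴ − T_s⁴ = (1422)⁴ − (688)⁴ = 4.09×10^12 − 2.24×10^11 = 3.86×10^12 K⁴.
Q = 0.76 × 5.67×10⁻⁸ × 0.779 × 3.86×10^12 = 1.30×10^5 W.

Q ≈ 1.30×10^5 W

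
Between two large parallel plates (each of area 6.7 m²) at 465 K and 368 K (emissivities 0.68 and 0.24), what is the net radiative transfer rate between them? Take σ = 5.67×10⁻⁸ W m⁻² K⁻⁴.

Q ≈ 2330 W

For two large parallel gray plates, q = σ(T₁⁴ − T₂⁴) / (1/ε₁ + 1/ε₂ − 1).
1/ε₁ + 1/ε₂ − 1 = 1/0.68 + 1/0.24 − 1 = 4.637.
T₁⁴ − T₂⁴ = 4.68×10^10 − 1.83×10^10 = 2.84×10^10 K⁴.
q = 5.67×10⁻⁸ × 2.84×10^10 / 4.637 = 347 W/m².
Q = q·A = 347 × 6.7 = 2330 W.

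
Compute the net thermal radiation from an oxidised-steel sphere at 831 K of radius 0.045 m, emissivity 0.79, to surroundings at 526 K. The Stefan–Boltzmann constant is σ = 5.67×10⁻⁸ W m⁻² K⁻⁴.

Q ≈ 456 W

A = 4πr² = 4π × (0.045)² = 0.0254 m².
Q = εσA(T⁴ − T_s⁴). T⁴ − T_s⁴ = (831)⁴ − (526)⁴ = 4.77×10^11 − 7.65×10^10 = 4.00×10^11 K⁴.
Q = 0.79 × 5.67×10⁻⁸ × 0.0254 × 4.00×10^11 = 456 W.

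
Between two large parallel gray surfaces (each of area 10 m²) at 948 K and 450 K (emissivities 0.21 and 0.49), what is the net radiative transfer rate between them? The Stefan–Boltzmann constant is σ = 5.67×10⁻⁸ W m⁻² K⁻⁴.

Q ≈ 74900 W

For two large parallel gray plates, q = σ(T₁⁴ − T₂⁴) / (1/ε₁ + 1/ε₂ − 1).
1/ε₁ + 1/ε₂ − 1 = 1/0.21 + 1/0.49 − 1 = 5.803.
T₁⁴ − T₂⁴ = 8.08×10^11 − 4.10×10^10 = 7.67×10^11 K⁴.
q = 5.67×10⁻⁸ × 7.67×10^11 / 5.803 = 7490 W/m².
Q = q·A = 7490 × 10 = 74900 W.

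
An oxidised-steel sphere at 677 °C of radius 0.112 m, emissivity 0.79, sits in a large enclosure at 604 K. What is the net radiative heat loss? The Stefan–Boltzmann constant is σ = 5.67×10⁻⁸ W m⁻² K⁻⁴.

Q ≈ 4810 W

A = 4πr² = 4π × (0.112)² = 0.158 m².
Convert: 677 °C = 950 K.
Q = εσA(T⁴ − T_s⁴). T⁴ − T_s⁴ = (950)⁴ − (604)⁴ = 8.15×10^11 − 1.33×10^11 = 6.81×10^11 K⁴.
Q = 0.79 × 5.67×10⁻⁸ × 0.158 × 6.81×10^11 = 4810 W.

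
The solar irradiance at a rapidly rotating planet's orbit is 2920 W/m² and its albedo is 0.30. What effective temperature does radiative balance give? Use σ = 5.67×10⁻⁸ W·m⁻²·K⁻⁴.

Power absorbed = (1−a)S·πR²; power emitted = 4πR²σT⁴. Equating and cancelling πR²:
T = ((1−a)S / 4σ)^(1/4) = (2040 / (4 × 5.67×10⁻⁸))^(1/4) = (9.01×10^9)^(1/4).
T = 308 K.

T ≈ 308 K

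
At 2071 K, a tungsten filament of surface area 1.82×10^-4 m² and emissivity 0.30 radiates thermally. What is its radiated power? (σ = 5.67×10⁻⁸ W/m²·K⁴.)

P ≈ 57.0 W

P = εσAT⁴ = 0.30 × 5.67×10⁻⁸ × 1.82×10^-4 × (2071)⁴ = 0.30 × 5.67×10⁻⁸ × 1.82×10^-4 × 1.84×10^13.
P = 57.0 W.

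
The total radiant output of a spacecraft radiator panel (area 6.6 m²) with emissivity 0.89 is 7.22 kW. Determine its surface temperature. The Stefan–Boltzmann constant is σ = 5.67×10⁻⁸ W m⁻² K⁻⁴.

T ≈ 384 K

From P = εσAT⁴, T = (P / εσA)^(1/4) = (7220 / (0.89 × 5.67×10⁻⁸ × 6.60))^(1/4).
T = (2.17×10^10)^(1/4) = 384 K.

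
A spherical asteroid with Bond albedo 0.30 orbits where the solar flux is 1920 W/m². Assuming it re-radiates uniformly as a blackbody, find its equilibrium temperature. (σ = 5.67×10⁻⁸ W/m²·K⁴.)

Power absorbed = (1−a)S·πR²; power emitted = 4πR²σT⁴. Equating and cancelling πR²:
T = ((1−a)S / 4σ)^(1/4) = (1340 / (4 × 5.67×10⁻⁸))^(1/4) = (5.93×10^9)^(1/4).
T = 277 K.

T ≈ 277 K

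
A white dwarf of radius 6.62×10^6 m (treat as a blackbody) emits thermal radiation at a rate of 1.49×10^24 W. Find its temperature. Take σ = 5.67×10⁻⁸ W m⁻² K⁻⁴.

T ≈ 14800 K

A = 4πr² = 4π × (6.62×10^6)² = 5.51×10^14 m².
From P = σAT⁴, T = (P / σA)^(1/4) = (1.49×10^24 / (5.67×10⁻⁸ × 5.51×10^14))^(1/4).
T = (4.77×10^16)^(1/4) = 14800 K.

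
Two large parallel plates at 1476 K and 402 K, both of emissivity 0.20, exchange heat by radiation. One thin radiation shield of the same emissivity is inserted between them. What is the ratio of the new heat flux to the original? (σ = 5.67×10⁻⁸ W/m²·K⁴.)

With N identical shields there are N+1 = 2 gaps in series, each with the same radiative resistance, so the flux falls to 1/(N+1) of its unshielded value.

ratio ≈ 0.500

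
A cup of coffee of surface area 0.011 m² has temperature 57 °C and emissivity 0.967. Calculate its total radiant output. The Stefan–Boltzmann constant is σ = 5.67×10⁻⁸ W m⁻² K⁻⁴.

P ≈ 7.15 W

57 °C = 330 K.
Stefan–Boltzmann: P = εσAT⁴ = 0.967 × 5.67×10⁻⁸ × 0.0110 × (330)⁴ = 0.967 × 5.67×10⁻⁸ × 0.0110 × 1.19×10^10.
P = 7.15 W.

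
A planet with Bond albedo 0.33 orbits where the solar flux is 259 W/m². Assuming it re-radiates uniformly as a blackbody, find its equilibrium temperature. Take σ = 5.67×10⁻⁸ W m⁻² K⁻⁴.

Power absorbed = (1−a)S·πR²; power emitted = 4πR²σT⁴. Equating and cancelling πR²:
T = ((1−a)S / 4σ)^(1/4) = (174 / (4 × 5.67×10⁻⁸))^(1/4) = (7.65×10^8)^(1/4).
T = 166 K.

T ≈ 166 K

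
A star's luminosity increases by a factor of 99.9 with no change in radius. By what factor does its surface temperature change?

P ∝ T⁴ ⇒ T ∝ P^(1/4), so T scales by (99.9)^(1/4) = 3.16.

factor ≈ 3.16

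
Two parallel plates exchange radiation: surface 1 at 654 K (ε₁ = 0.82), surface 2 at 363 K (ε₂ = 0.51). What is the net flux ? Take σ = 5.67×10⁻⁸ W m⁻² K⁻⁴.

For two large parallel gray plates, q = σ(T₁⁴ − T₂⁴) / (1/ε₁ + 1/ε₂ − 1).
1/ε₁ + 1/ε₂ − 1 = 1/0.82 + 1/0.51 − 1 = 2.180.
T₁⁴ − T₂⁴ = 1.83×10^11 − 1.74×10^10 = 1.66×10^11 K⁴.
q = 5.67×10⁻⁸ × 1.66×10^11 / 2.180 = 4310 W/m².

q ≈ 4310 W/m²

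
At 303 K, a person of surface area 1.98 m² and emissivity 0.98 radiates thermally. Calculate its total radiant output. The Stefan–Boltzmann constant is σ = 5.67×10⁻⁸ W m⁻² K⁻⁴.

P ≈ 927 W

Stefan–Boltzmann: P = εσAT⁴ = 0.98 × 5.67×10⁻⁸ × 1.98 × (303)⁴ = 0.98 × 5.67×10⁻⁸ × 1.98 × 8.43×10^9.
P = 927 W.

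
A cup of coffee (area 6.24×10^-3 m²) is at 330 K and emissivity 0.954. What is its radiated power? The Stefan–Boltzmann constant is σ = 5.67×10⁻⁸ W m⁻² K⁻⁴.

P = εσAT⁴ = 0.954 × 5.67×10⁻⁸ × 6.24×10^-3 × (330)⁴ = 0.954 × 5.67×10⁻⁸ × 6.24×10^-3 × 1.19×10^10.
P = 4.00 W.

P ≈ 4.00 W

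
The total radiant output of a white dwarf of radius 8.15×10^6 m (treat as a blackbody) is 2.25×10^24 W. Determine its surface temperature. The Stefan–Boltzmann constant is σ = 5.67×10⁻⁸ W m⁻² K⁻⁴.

T ≈ 14800 K

A = 4πr² = 4π × (8.15×10^6)² = 8.35×10^14 m².
From P = σAT⁴, T = (P / σA)^(1/4) = (2.25×10^24 / (5.67×10⁻⁸ × 8.35×10^14))^(1/4).
T = (4.75×10^16)^(1/4) = 14800 K.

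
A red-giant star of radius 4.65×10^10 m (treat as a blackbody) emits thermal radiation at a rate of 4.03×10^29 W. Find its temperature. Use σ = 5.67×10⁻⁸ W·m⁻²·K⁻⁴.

A = 4πr² = 4π × (4.65×10^10)² = 2.72×10^22 m².
From P = σAT⁴, T = (P / σA)^(1/4) = (4.03×10^29 / (5.67×10⁻⁸ × 2.72×10^22))^(1/4).
T = (2.62×10^14)^(1/4) = 4020 K.

T ≈ 4020 K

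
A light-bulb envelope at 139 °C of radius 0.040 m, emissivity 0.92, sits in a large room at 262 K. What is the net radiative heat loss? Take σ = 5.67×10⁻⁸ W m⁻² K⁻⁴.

Q ≈ 25.3 W

A = 4πr² = 4π × (0.040)² = 0.0201 m².
Convert: 139 °C = 412 K.
Q = εσA(T⁴ − T_s⁴). T⁴ − T_s⁴ = (412)⁴ − (262)⁴ = 2.88×10^10 − 4.71×10^9 = 2.41×10^10 K⁴.
Q = 0.92 × 5.67×10⁻⁸ × 0.0201 × 2.41×10^10 = 25.3 W.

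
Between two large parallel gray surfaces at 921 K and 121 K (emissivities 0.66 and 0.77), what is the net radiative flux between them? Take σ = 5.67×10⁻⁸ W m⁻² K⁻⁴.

q ≈ 22500 W/m²

For two large parallel gray plates, q = σ(T₁⁴ − T₂⁴) / (1/ε₁ + 1/ε₂ − 1).
1/ε₁ + 1/ε₂ − 1 = 1/0.66 + 1/0.77 − 1 = 1.814.
T₁⁴ − T₂⁴ = 7.20×10^11 − 2.14×10^8 = 7.19×10^11 K⁴.
q = 5.67×10⁻⁸ × 7.19×10^11 / 1.814 = 22500 W/m².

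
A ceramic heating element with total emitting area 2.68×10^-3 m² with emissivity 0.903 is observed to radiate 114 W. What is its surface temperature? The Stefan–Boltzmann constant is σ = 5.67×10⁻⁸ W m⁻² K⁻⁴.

From P = εσAT⁴, T = (P / εσA)^(1/4) = (114 / (0.903 × 5.67×10⁻⁸ × 2.68×10^-3))^(1/4).
T = (8.31×10^11)^(1/4) = 955 K.

T ≈ 955 K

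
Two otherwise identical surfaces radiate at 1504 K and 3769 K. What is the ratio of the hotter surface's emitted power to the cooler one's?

P ∝ T⁴, so the ratio is (3769/1504)⁴ = (2.506)⁴ = 39.4.

ratio ≈ 39.4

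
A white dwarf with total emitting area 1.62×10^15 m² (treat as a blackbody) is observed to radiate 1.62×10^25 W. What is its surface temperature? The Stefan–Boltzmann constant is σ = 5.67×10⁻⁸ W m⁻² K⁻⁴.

T ≈ 20500 K

From P = σAT⁴, T = (P / σA)^(1/4) = (1.62×10^25 / (5.67×10⁻⁸ × 1.62×10^15))^(1/4).
T = (1.76×10^17)^(1/4) = 20500 K.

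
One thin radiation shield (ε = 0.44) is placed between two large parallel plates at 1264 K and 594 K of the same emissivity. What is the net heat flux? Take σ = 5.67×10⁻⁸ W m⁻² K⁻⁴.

q ≈ 19400 W/m²

Each of the 2 gaps contributes resistance (2/ε − 1) = 2/0.44 − 1 = 3.545; total = 7.091.
q = σ(T₁⁴ − T₂⁴) / 7.091 = 5.67×10⁻⁸ × 2.43×10^12 / 7.091 = 19400 W/m².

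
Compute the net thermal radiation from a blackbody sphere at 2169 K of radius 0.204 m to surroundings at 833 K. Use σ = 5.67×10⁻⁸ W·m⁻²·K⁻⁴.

Q ≈ 6.42×10^5 W

A = 4πr² = 4π × (0.204)² = 0.523 m².
Q = σA(T⁴ − T_s⁴). T⁴ − T_s⁴ = (2169)⁴ − (833)⁴ = 2.21×10^13 − 4.81×10^11 = 2.17×10^13 K⁴.
Q = 5.67×10⁻⁸ × 0.523 × 2.17×10^13 = 6.42×10^5 W.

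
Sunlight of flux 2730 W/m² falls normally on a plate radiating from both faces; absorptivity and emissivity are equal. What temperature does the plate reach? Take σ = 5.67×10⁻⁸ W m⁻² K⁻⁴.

T ≈ 394 K

Absorbed flux αS = emitted flux 2εσT⁴ per unit area; with α = ε this gives T = (S/2σ)^(1/4).
T = (2730 / (2 × 5.67×10⁻⁸))^(1/4) = (2.41×10^10)^(1/4).
T = 394 K.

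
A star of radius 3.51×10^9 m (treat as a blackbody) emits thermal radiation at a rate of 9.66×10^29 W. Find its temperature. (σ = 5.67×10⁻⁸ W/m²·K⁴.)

T ≈ 18200 K

A = 4πr² = 4π × (3.51×10^9)² = 1.55×10^20 m².
From P = σAT⁴, T = (P / σA)^(1/4) = (9.66×10^29 / (5.67×10⁻⁸ × 1.55×10^20))^(1/4).
T = (1.10×10^17)^(1/4) = 18200 K.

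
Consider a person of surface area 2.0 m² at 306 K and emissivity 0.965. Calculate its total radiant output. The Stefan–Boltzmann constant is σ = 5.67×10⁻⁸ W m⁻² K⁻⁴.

P ≈ 959 W

Stefan–Boltzmann: P = εσAT⁴ = 0.965 × 5.67×10⁻⁸ × 2.00 × (306)⁴ = 0.965 × 5.67×10⁻⁸ × 2.00 × 8.77×10^9.
P = 959 W.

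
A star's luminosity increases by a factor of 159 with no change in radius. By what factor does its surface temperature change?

P ∝ T⁴ ⇒ T ∝ P^(1/4), so T scales by (159)^(1/4) = 3.55.

factor ≈ 3.55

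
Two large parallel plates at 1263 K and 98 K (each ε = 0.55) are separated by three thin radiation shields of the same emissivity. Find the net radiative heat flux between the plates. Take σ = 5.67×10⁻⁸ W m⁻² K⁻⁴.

Each of the 4 gaps contributes resistance (2/ε − 1) = 2/0.55 − 1 = 2.636; total = 10.55.
q = σ(T₁⁴ − T₂⁴) / 10.55 = 5.67×10⁻⁸ × 2.54×10^12 / 10.55 = 13700 W/m².

q ≈ 13700 W/m²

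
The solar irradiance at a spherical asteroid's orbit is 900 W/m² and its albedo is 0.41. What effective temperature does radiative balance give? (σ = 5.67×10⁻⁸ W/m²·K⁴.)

Power absorbed = (1−a)S·πR²; power emitted = 4πR²σT⁴. Equating and cancelling πR²:
T = ((1−a)S / 4σ)^(1/4) = (531 / (4 × 5.67×10⁻⁸))^(1/4) = (2.34×10^9)^(1/4).
T = 220 K.

T ≈ 220 K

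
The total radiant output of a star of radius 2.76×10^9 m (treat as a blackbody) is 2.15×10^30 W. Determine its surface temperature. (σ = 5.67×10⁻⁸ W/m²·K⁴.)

A = 4πr² = 4π × (2.76×10^9)² = 9.57×10^19 m².
From P = σAT⁴, T = (P / σA)^(1/4) = (2.15×10^30 / (5.67×10⁻⁸ × 9.57×10^19))^(1/4).
T = (3.96×10^17)^(1/4) = 25100 K.

T ≈ 25100 K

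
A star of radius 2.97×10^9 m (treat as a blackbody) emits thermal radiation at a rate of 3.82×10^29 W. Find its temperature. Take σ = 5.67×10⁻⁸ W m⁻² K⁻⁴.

T ≈ 15700 K

A = 4πr² = 4π × (2.97×10^9)² = 1.11×10^20 m².
From P = σAT⁴, T = (P / σA)^(1/4) = (3.82×10^29 / (5.67×10⁻⁸ × 1.11×10^20))^(1/4).
T = (6.08×10^16)^(1/4) = 15700 K.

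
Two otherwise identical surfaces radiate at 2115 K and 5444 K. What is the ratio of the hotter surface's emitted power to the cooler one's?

ratio ≈ 43.9

P ∝ T⁴, so the ratio is (5444/2115)⁴ = (2.574)⁴ = 43.9.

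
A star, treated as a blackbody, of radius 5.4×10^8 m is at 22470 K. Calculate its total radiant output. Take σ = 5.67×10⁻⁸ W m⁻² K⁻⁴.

A = 4πr² = 4π × (5.4×10^8)² = 3.66×10^18 m².
P = σAT⁴ = 5.67×10⁻⁸ × 3.66×10^18 × (22470)⁴ = 5.67×10⁻⁸ × 3.66×10^18 × 2.55×10^17.
P = 5.30×10^28 W.

P ≈ 5.30×10^28 W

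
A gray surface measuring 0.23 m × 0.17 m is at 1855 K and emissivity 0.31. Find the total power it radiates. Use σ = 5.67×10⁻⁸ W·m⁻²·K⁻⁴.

A = 0.23 × 0.17 = 0.0391 m².
P = εσAT⁴ = 0.31 × 5.67×10⁻⁸ × 0.0391 × (1855)⁴ = 0.31 × 5.67×10⁻⁸ × 0.0391 × 1.18×10^13.
P = 8140 W.

P ≈ 8140 W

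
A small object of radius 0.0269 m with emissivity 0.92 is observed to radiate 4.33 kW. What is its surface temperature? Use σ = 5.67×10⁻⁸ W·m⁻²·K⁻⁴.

T ≈ 1740 K

A = 4πr² = 4π × (0.0269)² = 9.09×10^-3 m².
From P = εσAT⁴, T = (P / εσA)^(1/4) = (4330 / (0.92 × 5.67×10⁻⁸ × 9.09×10^-3))^(1/4).
T = (9.13×10^12)^(1/4) = 1740 K.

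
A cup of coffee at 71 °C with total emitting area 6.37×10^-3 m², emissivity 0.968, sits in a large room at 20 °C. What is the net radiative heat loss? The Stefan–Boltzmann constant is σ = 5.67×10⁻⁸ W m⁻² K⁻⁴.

Q ≈ 2.32 W

Convert: 71 °C = 344 K; 20 °C = 293 K.
Q = εσA(T⁴ − T_s⁴). T⁴ − T_s⁴ = (344)⁴ − (293)⁴ = 1.40×10^10 − 7.37×10^9 = 6.63×10^9 K⁴.
Q = 0.968 × 5.67×10⁻⁸ × 6.37×10^-3 × 6.63×10^9 = 2.32 W.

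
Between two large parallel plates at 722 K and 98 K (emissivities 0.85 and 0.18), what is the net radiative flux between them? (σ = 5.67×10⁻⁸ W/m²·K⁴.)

For two large parallel gray plates, q = σ(T₁⁴ − T₂⁴) / (1/ε₁ + 1/ε₂ − 1).
1/ε₁ + 1/ε₂ − 1 = 1/0.85 + 1/0.18 − 1 = 5.732.
T₁⁴ − T₂⁴ = 2.72×10^11 − 9.22×10^7 = 2.72×10^11 K⁴.
q = 5.67×10⁻⁸ × 2.72×10^11 / 5.732 = 2690 W/m².

q ≈ 2690 W/m²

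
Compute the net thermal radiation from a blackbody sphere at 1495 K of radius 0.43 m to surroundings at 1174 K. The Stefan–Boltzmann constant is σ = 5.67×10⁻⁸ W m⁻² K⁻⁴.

A = 4πr² = 4π × (0.43)² = 2.32 m².
Q = σA(T⁴ − T_s⁴). T⁴ − T_s⁴ = (1495)⁴ − (1174)⁴ = 5.00×10^12 − 1.90×10^12 = 3.10×10^12 K⁴.
Q = 5.67×10⁻⁸ × 2.32 × 3.10×10^12 = 4.08×10^5 W.

Q ≈ 4.08×10^5 W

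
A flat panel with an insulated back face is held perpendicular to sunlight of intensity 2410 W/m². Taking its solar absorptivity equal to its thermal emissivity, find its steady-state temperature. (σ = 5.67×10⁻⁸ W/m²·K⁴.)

Absorbed flux αS = emitted flux εσT⁴ (one radiating face); with α = ε, T = (S/σ)^(1/4).
T = (2410 / 5.67×10⁻⁸)^(1/4) = (4.25×10^10)^(1/4).
T = 454 K.

T ≈ 454 K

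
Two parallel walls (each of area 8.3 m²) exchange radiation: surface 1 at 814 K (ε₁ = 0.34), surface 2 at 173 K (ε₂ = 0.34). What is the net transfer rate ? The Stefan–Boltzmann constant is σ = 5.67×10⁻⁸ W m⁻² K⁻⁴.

For two large parallel gray plates, q = σ(T₁⁴ − T₂⁴) / (1/ε₁ + 1/ε₂ − 1).
1/ε₁ + 1/ε₂ − 1 = 1/0.34 + 1/0.34 − 1 = 4.882.
T₁⁴ − T₂⁴ = 4.39×10^11 − 8.96×10^8 = 4.38×10^11 K⁴.
q = 5.67×10⁻⁸ × 4.38×10^11 / 4.882 = 5090 W/m².
Q = q·A = 5090 × 8.3 = 42200 W.

Q ≈ 42200 W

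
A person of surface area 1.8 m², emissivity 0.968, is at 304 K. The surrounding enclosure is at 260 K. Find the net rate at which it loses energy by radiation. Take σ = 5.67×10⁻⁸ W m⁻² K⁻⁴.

Q = εσA(T⁴ − T_s⁴). T⁴ − T_s⁴ = (304)⁴ − (260)⁴ = 8.54×10^9 − 4.57×10^9 = 3.97×10^9 K⁴.
Q = 0.968 × 5.67×10⁻⁸ × 1.80 × 3.97×10^9 = 392 W.

Q ≈ 392 W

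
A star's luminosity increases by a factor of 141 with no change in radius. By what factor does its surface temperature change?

P ∝ T⁴ ⇒ T ∝ P^(1/4), so T scales by (141)^(1/4) = 3.45.

factor ≈ 3.45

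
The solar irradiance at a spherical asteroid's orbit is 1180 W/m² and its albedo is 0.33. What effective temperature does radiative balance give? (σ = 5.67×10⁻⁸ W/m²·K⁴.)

T ≈ 243 K

Power absorbed = (1−a)S·πR²; power emitted = 4πR²σT⁴. Equating and cancelling πR²:
T = ((1−a)S / 4σ)^(1/4) = (791 / (4 × 5.67×10⁻⁸))^(1/4) = (3.49×10^9)^(1/4).
T = 243 K.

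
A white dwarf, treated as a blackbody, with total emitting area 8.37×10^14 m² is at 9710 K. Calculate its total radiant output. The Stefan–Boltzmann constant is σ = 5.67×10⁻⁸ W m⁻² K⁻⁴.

P = σAT⁴ = 5.67×10⁻⁸ × 8.37×10^14 × (9710)⁴ = 5.67×10⁻⁸ × 8.37×10^14 × 8.89×10^15.
P = 4.22×10^23 W.

P ≈ 4.22×10^23 W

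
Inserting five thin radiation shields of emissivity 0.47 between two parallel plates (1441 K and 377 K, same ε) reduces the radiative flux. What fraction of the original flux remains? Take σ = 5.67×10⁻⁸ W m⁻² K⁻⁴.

With N identical shields there are N+1 = 6 gaps in series, each with the same radiative resistance, so the flux falls to 1/(N+1) of its unshielded value.

ratio ≈ 0.167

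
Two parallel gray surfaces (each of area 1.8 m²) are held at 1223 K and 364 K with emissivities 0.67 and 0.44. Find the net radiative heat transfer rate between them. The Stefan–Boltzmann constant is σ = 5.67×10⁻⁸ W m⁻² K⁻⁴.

For two large parallel gray plates, q = σ(T₁⁴ − T₂⁴) / (1/ε₁ + 1/ε₂ − 1).
1/ε₁ + 1/ε₂ − 1 = 1/0.67 + 1/0.44 − 1 = 2.765.
T₁⁴ − T₂⁴ = 2.24×10^12 − 1.76×10^10 = 2.22×10^12 K⁴.
q = 5.67×10⁻⁸ × 2.22×10^12 / 2.765 = 45500 W/m².
Q = q·A = 45500 × 1.8 = 81900 W.

Q ≈ 81900 W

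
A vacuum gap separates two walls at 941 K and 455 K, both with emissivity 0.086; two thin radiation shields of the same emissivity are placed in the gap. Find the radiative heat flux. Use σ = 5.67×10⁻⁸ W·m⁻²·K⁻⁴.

q ≈ 629 W/m²

Each of the 3 gaps contributes resistance (2/ε − 1) = 2/0.086 − 1 = 22.26; total = 66.77.
q = σ(T₁⁴ − T₂⁴) / 66.77 = 5.67×10⁻⁸ × 7.41×10^11 / 66.77 = 629 W/m².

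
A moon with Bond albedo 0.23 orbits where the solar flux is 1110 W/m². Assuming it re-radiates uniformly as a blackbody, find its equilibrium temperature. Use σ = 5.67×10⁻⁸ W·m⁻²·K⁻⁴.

Power absorbed = (1−a)S·πR²; power emitted = 4πR²σT⁴. Equating and cancelling πR²:
T = ((1−a)S / 4σ)^(1/4) = (855 / (4 × 5.67×10⁻⁸))^(1/4) = (3.77×10^9)^(1/4).
T = 248 K.

T ≈ 248 K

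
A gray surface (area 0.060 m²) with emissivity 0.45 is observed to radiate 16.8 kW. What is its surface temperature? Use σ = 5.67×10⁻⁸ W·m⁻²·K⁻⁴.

T ≈ 1820 K

From P = εσAT⁴, T = (P / εσA)^(1/4) = (16800 / (0.45 × 5.67×10⁻⁸ × 0.0600))^(1/4).
T = (1.10×10^13)^(1/4) = 1820 K.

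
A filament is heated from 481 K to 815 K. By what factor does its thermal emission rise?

ratio ≈ 8.24

P ∝ T⁴, so the ratio is (815/481)⁴ = (1.694)⁴ = 8.24.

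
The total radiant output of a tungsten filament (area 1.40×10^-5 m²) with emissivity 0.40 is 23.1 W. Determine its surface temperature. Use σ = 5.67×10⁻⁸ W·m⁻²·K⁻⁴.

T ≈ 2920 K

From P = εσAT⁴, T = (P / εσA)^(1/4) = (23.1 / (0.40 × 5.67×10⁻⁸ × 1.40×10^-5))^(1/4).
T = (7.28×10^13)^(1/4) = 2920 K.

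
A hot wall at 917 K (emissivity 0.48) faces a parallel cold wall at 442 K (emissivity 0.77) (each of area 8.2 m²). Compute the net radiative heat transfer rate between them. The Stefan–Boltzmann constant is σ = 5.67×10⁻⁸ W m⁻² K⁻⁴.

Q ≈ 1.31×10^5 W

For two large parallel gray plates, q = σ(T₁⁴ − T₂⁴) / (1/ε₁ + 1/ε₂ − 1).
1/ε₁ + 1/ε₂ − 1 = 1/0.48 + 1/0.77 − 1 = 2.382.
T₁⁴ − T₂⁴ = 7.07×10^11 − 3.82×10^10 = 6.69×10^11 K⁴.
q = 5.67×10⁻⁸ × 6.69×10^11 / 2.382 = 15900 W/m².
Q = q·A = 15900 × 8.2 = 1.31×10^5 W.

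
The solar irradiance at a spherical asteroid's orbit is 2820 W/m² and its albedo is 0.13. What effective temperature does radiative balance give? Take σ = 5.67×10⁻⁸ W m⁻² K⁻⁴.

T ≈ 323 K

Power absorbed = (1−a)S·πR²; power emitted = 4πR²σT⁴. Equating and cancelling πR²:
T = ((1−a)S / 4σ)^(1/4) = (2450 / (4 × 5.67×10⁻⁸))^(1/4) = (1.08×10^10)^(1/4).
T = 323 K.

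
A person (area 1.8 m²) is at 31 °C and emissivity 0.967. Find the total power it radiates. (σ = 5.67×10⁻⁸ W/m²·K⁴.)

31 °C = 304 K.
P = εσAT⁴ = 0.967 × 5.67×10⁻⁸ × 1.80 × (304)⁴ = 0.967 × 5.67×10⁻⁸ × 1.80 × 8.54×10^9.
P = 843 W.

P ≈ 843 W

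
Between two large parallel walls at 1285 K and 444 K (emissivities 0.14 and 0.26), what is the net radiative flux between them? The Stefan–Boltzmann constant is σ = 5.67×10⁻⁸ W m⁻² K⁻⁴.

q ≈ 15300 W/m²

For two large parallel gray plates, q = σ(T₁⁴ − T₂⁴) / (1/ε₁ + 1/ε₂ − 1).
1/ε₁ + 1/ε₂ − 1 = 1/0.14 + 1/0.26 − 1 = 9.989.
T₁⁴ − T₂⁴ = 2.73×10^12 − 3.89×10^10 = 2.69×10^12 K⁴.
q = 5.67×10⁻⁸ × 2.69×10^12 / 9.989 = 15300 W/m².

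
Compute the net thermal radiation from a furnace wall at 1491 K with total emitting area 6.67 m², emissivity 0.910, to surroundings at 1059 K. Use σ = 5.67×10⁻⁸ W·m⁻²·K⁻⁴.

Q = εσA(T⁴ − T_s⁴). T⁴ − T_s⁴ = (1491)⁴ − (1059)⁴ = 4.94×10^12 − 1.26×10^12 = 3.68×10^12 K⁴.
Q = 0.910 × 5.67×10⁻⁸ × 6.67 × 3.68×10^12 = 1.27×10^6 W.

Q ≈ 1.27×10^6 W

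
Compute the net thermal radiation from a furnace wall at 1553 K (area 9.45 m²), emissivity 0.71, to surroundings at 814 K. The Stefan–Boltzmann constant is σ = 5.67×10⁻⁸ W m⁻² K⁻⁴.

Q = εσA(T⁴ − T_s⁴). T⁴ − T_s⁴ = (1553)⁴ − (814)⁴ = 5.82×10^12 − 4.39×10^11 = 5.38×10^12 K⁴.
Q = 0.71 × 5.67×10⁻⁸ × 9.45 × 5.38×10^12 = 2.05×10^6 W.

Q ≈ 2.05×10^6 W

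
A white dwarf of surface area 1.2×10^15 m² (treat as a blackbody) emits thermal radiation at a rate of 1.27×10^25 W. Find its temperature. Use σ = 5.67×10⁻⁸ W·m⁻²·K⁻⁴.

From P = σAT⁴, T = (P / σA)^(1/4) = (1.27×10^25 / (5.67×10⁻⁸ × 1.20×10^15))^(1/4).
T = (1.87×10^17)^(1/4) = 20800 K.

T ≈ 20800 K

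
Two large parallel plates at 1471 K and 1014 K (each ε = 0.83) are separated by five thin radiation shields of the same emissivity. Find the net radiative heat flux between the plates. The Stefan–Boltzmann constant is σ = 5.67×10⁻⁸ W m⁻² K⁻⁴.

q ≈ 24300 W/m²

Each of the 6 gaps contributes resistance (2/ε − 1) = 2/0.83 − 1 = 1.410; total = 8.458.
q = σ(T₁⁴ − T₂⁴) / 8.458 = 5.67×10⁻⁸ × 3.63×10^12 / 8.458 = 24300 W/m².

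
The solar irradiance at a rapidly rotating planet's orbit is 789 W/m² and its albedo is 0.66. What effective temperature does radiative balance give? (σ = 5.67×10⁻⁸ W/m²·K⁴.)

Power absorbed = (1−a)S·πR²; power emitted = 4πR²σT⁴. Equating and cancelling πR²:
T = ((1−a)S / 4σ)^(1/4) = (268 / (4 × 5.67×10⁻⁸))^(1/4) = (1.18×10^9)^(1/4).
T = 185 K.

T ≈ 185 K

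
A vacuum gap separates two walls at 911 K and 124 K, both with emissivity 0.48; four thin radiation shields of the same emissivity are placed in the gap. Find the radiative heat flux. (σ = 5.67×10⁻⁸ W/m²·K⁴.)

Each of the 5 gaps contributes resistance (2/ε − 1) = 2/0.48 − 1 = 3.167; total = 15.83.
q = σ(T₁⁴ − T₂⁴) / 15.83 = 5.67×10⁻⁸ × 6.89×10^11 / 15.83 = 2470 W/m².

q ≈ 2470 W/m²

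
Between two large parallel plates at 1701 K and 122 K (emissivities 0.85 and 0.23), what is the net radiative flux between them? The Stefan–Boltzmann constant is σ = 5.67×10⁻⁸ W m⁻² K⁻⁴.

For two large parallel gray plates, q = σ(T₁⁴ − T₂⁴) / (1/ε₁ + 1/ε₂ − 1).
1/ε₁ + 1/ε₂ − 1 = 1/0.85 + 1/0.23 − 1 = 4.524.
T₁⁴ − T₂⁴ = 8.37×10^12 − 2.22×10^8 = 8.37×10^12 K⁴.
q = 5.67×10⁻⁸ × 8.37×10^12 / 4.524 = 1.05×10^5 W/m².

q ≈ 1.05×10^5 W/m²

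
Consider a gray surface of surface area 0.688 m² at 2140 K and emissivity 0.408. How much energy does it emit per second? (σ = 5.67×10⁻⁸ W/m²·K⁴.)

P ≈ 3.34×10^5 W

P = εσAT⁴ = 0.408 × 5.67×10⁻⁸ × 0.688 × (2140)⁴ = 0.408 × 5.67×10⁻⁸ × 0.688 × 2.10×10^13.
P = 3.34×10^5 W.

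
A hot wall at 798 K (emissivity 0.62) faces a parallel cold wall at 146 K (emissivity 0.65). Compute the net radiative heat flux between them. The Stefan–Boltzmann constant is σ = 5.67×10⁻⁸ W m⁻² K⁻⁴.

q ≈ 10700 W/m²

For two large parallel gray plates, q = σ(T₁⁴ − T₂⁴) / (1/ε₁ + 1/ε₂ − 1).
1/ε₁ + 1/ε₂ − 1 = 1/0.62 + 1/0.65 − 1 = 2.151.
T₁⁴ − T₂⁴ = 4.06×10^11 − 4.54×10^8 = 4.05×10^11 K⁴.
q = 5.67×10⁻⁸ × 4.05×10^11 / 2.151 = 10700 W/m².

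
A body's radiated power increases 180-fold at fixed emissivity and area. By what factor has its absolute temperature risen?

factor ≈ 3.66

P ∝ T⁴ ⇒ T ∝ P^(1/4), so T scales by (180)^(1/4) = 3.66.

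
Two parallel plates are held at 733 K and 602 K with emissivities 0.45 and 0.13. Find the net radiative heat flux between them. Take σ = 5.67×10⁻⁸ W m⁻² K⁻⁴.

q ≈ 1000 W/m²

For two large parallel gray plates, q = σ(T₁⁴ − T₂⁴) / (1/ε₁ + 1/ε₂ − 1).
1/ε₁ + 1/ε₂ − 1 = 1/0.45 + 1/0.13 − 1 = 8.915.
T₁⁴ − T₂⁴ = 2.89×10^11 − 1.31×10^11 = 1.57×10^11 K⁴.
q = 5.67×10⁻⁸ × 1.57×10^11 / 8.915 = 1000 W/m².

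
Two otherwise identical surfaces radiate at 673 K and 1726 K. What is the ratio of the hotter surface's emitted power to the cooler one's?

ratio ≈ 43.3

P ∝ T⁴, so the ratio is (1726/673)⁴ = (2.565)⁴ = 43.3.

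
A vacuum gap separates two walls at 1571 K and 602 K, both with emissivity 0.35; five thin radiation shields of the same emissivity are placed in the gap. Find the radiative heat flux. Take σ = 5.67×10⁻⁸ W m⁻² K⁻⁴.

q ≈ 11900 W/m²

Each of the 6 gaps contributes resistance (2/ε − 1) = 2/0.35 − 1 = 4.714; total = 28.29.
q = σ(T₁⁴ − T₂⁴) / 28.29 = 5.67×10⁻⁸ × 5.96×10^12 / 28.29 = 11900 W/m².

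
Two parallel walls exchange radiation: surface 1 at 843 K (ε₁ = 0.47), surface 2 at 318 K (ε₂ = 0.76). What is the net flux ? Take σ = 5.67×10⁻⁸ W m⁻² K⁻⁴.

q ≈ 11500 W/m²

For two large parallel gray plates, q = σ(T₁⁴ − T₂⁴) / (1/ε₁ + 1/ε₂ − 1).
1/ε₁ + 1/ε₂ − 1 = 1/0.47 + 1/0.76 − 1 = 2.443.
T₁⁴ − T₂⁴ = 5.05×10^11 − 1.02×10^10 = 4.95×10^11 K⁴.
q = 5.67×10⁻⁸ × 4.95×10^11 / 2.443 = 11500 W/m².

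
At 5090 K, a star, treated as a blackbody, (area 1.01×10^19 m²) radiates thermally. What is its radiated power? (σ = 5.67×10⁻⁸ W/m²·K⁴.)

P = σAT⁴ = 5.67×10⁻⁸ × 1.01×10^19 × (5090)⁴ = 5.67×10⁻⁸ × 1.01×10^19 × 6.71×10^14.
P = 3.84×10^26 W.

P ≈ 3.84×10^26 W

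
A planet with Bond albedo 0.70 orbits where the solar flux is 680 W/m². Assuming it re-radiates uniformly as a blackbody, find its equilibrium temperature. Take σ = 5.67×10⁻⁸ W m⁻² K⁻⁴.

T ≈ 173 K

Power absorbed = (1−a)S·πR²; power emitted = 4πR²σT⁴. Equating and cancelling πR²:
T = ((1−a)S / 4σ)^(1/4) = (204 / (4 × 5.67×10⁻⁸))^(1/4) = (8.99×10^8)^(1/4).
T = 173 K.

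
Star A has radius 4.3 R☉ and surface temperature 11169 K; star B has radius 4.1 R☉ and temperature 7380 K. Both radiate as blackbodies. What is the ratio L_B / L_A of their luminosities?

L = 4πR²σT⁴ ∝ R²T⁴, so L_B/L_A = (4.1/4.3)² × (7380/11169)⁴ = 0.909 × 0.191 = 0.173.

L_B/L_A ≈ 0.173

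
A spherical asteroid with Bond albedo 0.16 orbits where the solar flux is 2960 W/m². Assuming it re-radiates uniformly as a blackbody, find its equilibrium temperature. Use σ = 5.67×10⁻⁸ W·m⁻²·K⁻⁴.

T ≈ 324 K

Power absorbed = (1−a)S·πR²; power emitted = 4πR²σT⁴. Equating and cancelling πR²:
T = ((1−a)S / 4σ)^(1/4) = (2490 / (4 × 5.67×10⁻⁸))^(1/4) = (1.10×10^10)^(1/4).
T = 324 K.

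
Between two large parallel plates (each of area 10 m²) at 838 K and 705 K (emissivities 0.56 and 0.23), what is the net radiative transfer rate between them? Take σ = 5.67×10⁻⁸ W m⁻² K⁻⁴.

Q ≈ 27200 W

For two large parallel gray plates, q = σ(T₁⁴ − T₂⁴) / (1/ε₁ + 1/ε₂ − 1).
1/ε₁ + 1/ε₂ − 1 = 1/0.56 + 1/0.23 − 1 = 5.134.
T₁⁴ − T₂⁴ = 4.93×10^11 − 2.47×10^11 = 2.46×10^11 K⁴.
q = 5.67×10⁻⁸ × 2.46×10^11 / 5.134 = 2720 W/m².
Q = q·A = 2720 × 10 = 27200 W.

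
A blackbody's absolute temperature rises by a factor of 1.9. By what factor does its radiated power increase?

factor ≈ 13.0

P ∝ T⁴, so the power scales as (1.9)⁴ = 13.0.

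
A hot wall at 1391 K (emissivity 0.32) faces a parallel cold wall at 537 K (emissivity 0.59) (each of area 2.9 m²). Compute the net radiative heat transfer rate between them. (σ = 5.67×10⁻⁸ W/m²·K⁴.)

For two large parallel gray plates, q = σ(T₁⁴ − T₂⁴) / (1/ε₁ + 1/ε₂ − 1).
1/ε₁ + 1/ε₂ − 1 = 1/0.32 + 1/0.59 − 1 = 3.820.
T₁⁴ − T₂⁴ = 3.74×10^12 − 8.32×10^10 = 3.66×10^12 K⁴.
q = 5.67×10⁻⁸ × 3.66×10^12 / 3.820 = 54300 W/m².
Q = q·A = 54300 × 2.9 = 1.58×10^5 W.

Q ≈ 1.58×10^5 W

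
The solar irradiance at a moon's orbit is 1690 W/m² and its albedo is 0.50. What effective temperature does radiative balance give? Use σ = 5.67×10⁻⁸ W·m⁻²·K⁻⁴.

Power absorbed = (1−a)S·πR²; power emitted = 4πR²σT⁴. Equating and cancelling πR²:
T = ((1−a)S / 4σ)^(1/4) = (845 / (4 × 5.67×10⁻⁸))^(1/4) = (3.73×10^9)^(1/4).
T = 247 K.

T ≈ 247 K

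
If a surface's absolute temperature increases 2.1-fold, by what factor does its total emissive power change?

P ∝ T⁴, so the power scales as (2.1)⁴ = 19.4.

factor ≈ 19.4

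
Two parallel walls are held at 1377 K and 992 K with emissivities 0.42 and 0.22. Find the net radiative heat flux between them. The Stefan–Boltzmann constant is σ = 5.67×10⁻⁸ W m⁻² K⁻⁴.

For two large parallel gray plates, q = σ(T₁⁴ − T₂⁴) / (1/ε₁ + 1/ε₂ − 1).
1/ε₁ + 1/ε₂ − 1 = 1/0.42 + 1/0.22 − 1 = 5.926.
T₁⁴ − T₂⁴ = 3.60×10^12 − 9.68×10^11 = 2.63×10^12 K⁴.
q = 5.67×10⁻⁸ × 2.63×10^12 / 5.926 = 25100 W/m².

q ≈ 25100 W/m²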